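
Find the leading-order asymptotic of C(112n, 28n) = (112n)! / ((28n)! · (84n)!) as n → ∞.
C(112n, 28n) ~ (256/27)^(28n) · sqrt(2/(3π·28n))

Write N = 28n. Apply Stirling to each factorial:
  (4N)! ~ sqrt(2π·4N) · (4N/e)^(4N),
  N! ~ sqrt(2π N) · (N/e)^N,
  (3N)! ~ sqrt(2π·3N) · (3N/e)^(3N).
The exponential factors combine to (4N)^(4N) / (N^N · (3N)^(3N)) = 4^(4N)/3^(3N) = (4^4/3^3)^N = (256/27)^N.
The square-root prefactors combine to sqrt(2π·4N) / (sqrt(2π N)·sqrt(2π·3N)) = sqrt(4 / (2π·3·N)) = sqrt(2/(3π·28n)).
Substituting N = 28n: C(112n, 28n) ~ (256/27)^(28n) · sqrt(2/(3π·28n)).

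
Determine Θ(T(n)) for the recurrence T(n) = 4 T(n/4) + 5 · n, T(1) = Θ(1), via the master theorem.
T(n) = Θ(n log n)

log_4 4 = 1, and f(n) = 5 · n = Θ(n^(log_4 4)). This is Case 2 of the master theorem: T(n) = Θ(f(n) · log n) = Θ(n log n).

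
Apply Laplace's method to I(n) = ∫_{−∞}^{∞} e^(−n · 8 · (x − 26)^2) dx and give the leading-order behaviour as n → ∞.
I(n) = sqrt(π/(8n))

Here φ(x) = 8 · (x − 26)^2 has its unique minimum at x* = 26 with φ(x*) = 0 and φ''(x*) = 16. Laplace's method gives
  I(n) ~ e^(−n φ(x*)) · sqrt(2π / (n · φ''(x*))) = sqrt(2π / (16n)) = sqrt(π/(8n)).
This is exact: substituting u = (x − 26)·sqrt(8n) gives I(n) = (1/sqrt(8n)) ∫_{−∞}^{∞} e^(−u^2) du = sqrt(π/(8n)).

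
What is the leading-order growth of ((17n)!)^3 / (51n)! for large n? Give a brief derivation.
((17n)!)^3/(51n)! ~ ((2π·17n)^(2/2) / sqrt(3)) · 3^(−3·17n)  →  0

Write N = 17n. Stirling: N! ~ sqrt(2π N)(N/e)^N and (3N)! ~ sqrt(2π·3N)·(3N/e)^(3N).
  (N!)^3/(3N)! ~ (2π N)^(3/2) (N/e)^(3N) / [sqrt(2π·3N) (3N/e)^(3N)]
     = (2π N)^(3/2) / sqrt(2π·3N) · (N/(3N))^(3N)
     = (2π N)^((3−1)/2) / sqrt(3) · 3^(−3N).
Since 3^3 > 1, the factor 3^(−3N) decays exponentially, so the ratio → 0. Substituting N = 17n gives the stated form.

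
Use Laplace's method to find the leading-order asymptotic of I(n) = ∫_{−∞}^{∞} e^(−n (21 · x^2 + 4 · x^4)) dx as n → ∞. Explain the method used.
I(n) ~ sqrt(π/(21n))

φ(x) = 21 · x^2 + 4 · x^4 has its unique global minimum at x* = 0 (since φ'(x) = 42x + 16x^3 = 0 only at x = 0 for real x with both coefficients positive, and φ → ∞ as |x| → ∞). At x* = 0, φ(0) = 0 and φ''(0) = 42. Laplace's method then gives
  I(n) ~ sqrt(2π / (n · φ''(0))) · e^(−n φ(0)) = sqrt(2π / (42n)) = sqrt(π/(21n)).
The 4 · x^4 term contributes only at subleading order (an O(1/n) relative correction).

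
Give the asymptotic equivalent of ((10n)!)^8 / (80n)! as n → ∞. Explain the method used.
((10n)!)^8/(80n)! ~ ((2π·10n)^(7/2) / sqrt(8)) · 8^(−8·10n)  →  0

Write N = 10n. Stirling: N! ~ sqrt(2π N)(N/e)^N and (8N)! ~ sqrt(2π·8N)·(8N/e)^(8N).
  (N!)^8/(8N)! ~ (2π N)^(8/2) (N/e)^(8N) / [sqrt(2π·8N) (8N/e)^(8N)]
     = (2π N)^(8/2) / sqrt(2π·8N) · (N/(8N))^(8N)
     = (2π N)^((8−1)/2) / sqrt(8) · 8^(−8N).
Since 8^8 > 1, the factor 8^(−8N) decays exponentially, so the ratio → 0. Substituting N = 10n gives the stated form.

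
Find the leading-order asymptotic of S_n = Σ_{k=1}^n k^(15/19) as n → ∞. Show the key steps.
S_n ~ (19/34) · n^(34/19)

Integral comparison: Σ_{k=1}^n k^(15/19) = ∫_0^n x^(15/19) dx + O(n^(15/19)). The integral is n^(1 + 15/19) / (1 + 15/19) = n^((15+19)/19) / ((15+19)/19) = (19/34) · n^(34/19).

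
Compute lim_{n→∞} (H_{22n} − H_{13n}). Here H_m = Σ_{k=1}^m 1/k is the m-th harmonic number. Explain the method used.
lim = ln(22/13)

Euler-Maclaurin gives H_m = ln m + γ + 1/(2m) + O(1/m^2). The γ and O(1/m) terms cancel in the difference:
  H_{22n} − H_{13n} = ln(22n) − ln(13n) + O(1/n) = ln(22/13) + O(1/n).
Hence the limit is ln(22/13).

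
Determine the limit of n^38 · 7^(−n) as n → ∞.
lim = 0

Exponentials with base > 1 dominate every fixed polynomial: for any fixed c, n^c / 7^n → 0 as n → ∞ (e.g. by the ratio test, or by writing 7^n = e^(n ln 7) and noting e^(n ln 7) / n^c → ∞). Hence n^38 · 7^(−n) = n^38 / 7^n → 0.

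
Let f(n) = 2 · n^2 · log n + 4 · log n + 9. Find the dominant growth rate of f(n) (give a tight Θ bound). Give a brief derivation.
f(n) ∈ Θ(n^2 · log n)

Compare the terms by growth order. For large n, n^a · (log n)^b dominates n^a' · (log n)^b' iff a > a', or (a = a' and b > b'). Ranking the 3 terms shows the dominant one is 2 · n^2 · log n. Hence f(n) ∈ Θ(n^2 · log n).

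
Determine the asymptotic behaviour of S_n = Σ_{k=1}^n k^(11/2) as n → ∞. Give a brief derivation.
S_n ~ (2/13) · n^(13/2)

Integral comparison: Σ_{k=1}^n k^(11/2) = ∫_0^n x^(11/2) dx + O(n^(11/2)). The integral is n^(1 + 11/2) / (1 + 11/2) = n^((11+2)/2) / ((11+2)/2) = (2/13) · n^(13/2).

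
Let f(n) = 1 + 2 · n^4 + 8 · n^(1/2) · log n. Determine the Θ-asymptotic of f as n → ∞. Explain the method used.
f(n) ∈ Θ(n^4)

Compare the terms by growth order. For large n, n^a · (log n)^b dominates n^a' · (log n)^b' iff a > a', or (a = a' and b > b'). Ranking the 3 terms shows the dominant one is 2 · n^4. Hence f(n) ∈ Θ(n^4).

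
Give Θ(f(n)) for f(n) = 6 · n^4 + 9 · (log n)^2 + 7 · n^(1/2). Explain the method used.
f(n) ∈ Θ(n^4)

Compare the terms by growth order. For large n, n^a · (log n)^b dominates n^a' · (log n)^b' iff a > a', or (a = a' and b > b'). Ranking the 3 terms shows the dominant one is 6 · n^4. Hence f(n) ∈ Θ(n^4).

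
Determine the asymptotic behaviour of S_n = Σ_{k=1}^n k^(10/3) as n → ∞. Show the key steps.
S_n ~ (3/13) · n^(13/3)

Integral comparison: Σ_{k=1}^n k^(10/3) = ∫_0^n x^(10/3) dx + O(n^(10/3)). The integral is n^(1 + 10/3) / (1 + 10/3) = n^((10+3)/3) / ((10+3)/3) = (3/13) · n^(13/3).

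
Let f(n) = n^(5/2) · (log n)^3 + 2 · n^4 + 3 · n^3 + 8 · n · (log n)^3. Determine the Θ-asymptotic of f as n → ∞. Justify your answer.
f(n) ∈ Θ(n^4)

Compare the terms by growth order. For large n, n^a · (log n)^b dominates n^a' · (log n)^b' iff a > a', or (a = a' and b > b'). Ranking the 4 terms shows the dominant one is 2 · n^4. Hence f(n) ∈ Θ(n^4).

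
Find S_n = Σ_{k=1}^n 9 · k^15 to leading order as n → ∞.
S_n ~ 9 · n^16 / 16

By integral comparison (Euler-Maclaurin), Σ_{k=1}^n 9 · k^15 = 9 · ∫_0^n x^15 dx + O(n^15) = 9 · n^16/16 + O(n^15). (Equivalently, Faulhaber's formula gives the same leading term.)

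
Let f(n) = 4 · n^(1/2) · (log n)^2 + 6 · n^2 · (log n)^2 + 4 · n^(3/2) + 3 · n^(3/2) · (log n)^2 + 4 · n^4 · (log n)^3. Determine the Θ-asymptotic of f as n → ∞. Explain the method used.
f(n) ∈ Θ(n^4 · (log n)^3)

Compare the terms by growth order. For large n, n^a · (log n)^b dominates n^a' · (log n)^b' iff a > a', or (a = a' and b > b'). Ranking the 5 terms shows the dominant one is 4 · n^4 · (log n)^3. Hence f(n) ∈ Θ(n^4 · (log n)^3).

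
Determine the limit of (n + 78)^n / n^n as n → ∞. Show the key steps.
lim = e^78

Rewrite as (1 + 78/n)^(n). By the standard limit (1 + x/n)^n → e^x, we have (1 + 78/n)^n → e^78, and raising to the 1st power gives e^78.
More precisely, ln[(1 + 78/n)^(n)] = n · ln(1 + 78/n) = n · (78/n + O(1/n^2)) = 78 + O(1/n) → 78.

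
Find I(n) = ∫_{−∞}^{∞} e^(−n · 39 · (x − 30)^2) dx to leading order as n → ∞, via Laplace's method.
I(n) = sqrt(π/(39n))

Here φ(x) = 39 · (x − 30)^2 has its unique minimum at x* = 30 with φ(x*) = 0 and φ''(x*) = 78. Laplace's method gives
  I(n) ~ e^(−n φ(x*)) · sqrt(2π / (n · φ''(x*))) = sqrt(2π / (78n)) = sqrt(π/(39n)).
This is exact: substituting u = (x − 30)·sqrt(39n) gives I(n) = (1/sqrt(39n)) ∫_{−∞}^{∞} e^(−u^2) du = sqrt(π/(39n)).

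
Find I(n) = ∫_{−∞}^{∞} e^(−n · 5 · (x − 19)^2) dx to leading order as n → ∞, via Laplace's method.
I(n) = sqrt(π/(5n))

Here φ(x) = 5 · (x − 19)^2 has its unique minimum at x* = 19 with φ(x*) = 0 and φ''(x*) = 10. Laplace's method gives
  I(n) ~ e^(−n φ(x*)) · sqrt(2π / (n · φ''(x*))) = sqrt(2π / (10n)) = sqrt(π/(5n)).
This is exact: substituting u = (x − 19)·sqrt(5n) gives I(n) = (1/sqrt(5n)) ∫_{−∞}^{∞} e^(−u^2) du = sqrt(π/(5n)).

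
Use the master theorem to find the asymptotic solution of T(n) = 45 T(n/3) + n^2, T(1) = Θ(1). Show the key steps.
T(n) = Θ(n^(log_3 45))

Master theorem: compare f(n) = n^2 to n^(log_3 45) where log_3 45 ≈ 3.465. Since 2 < log_3 45, we have f(n) = O(n^(log_3 45 − ε)) for some ε > 0 — Case 1. Hence T(n) = Θ(n^(log_3 45)).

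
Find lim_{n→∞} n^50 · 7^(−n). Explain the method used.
lim = 0

Exponentials with base > 1 dominate every fixed polynomial: for any fixed c, n^c / 7^n → 0 as n → ∞ (e.g. by the ratio test, or by writing 7^n = e^(n ln 7) and noting e^(n ln 7) / n^c → ∞). Hence n^50 · 7^(−n) = n^50 / 7^n → 0.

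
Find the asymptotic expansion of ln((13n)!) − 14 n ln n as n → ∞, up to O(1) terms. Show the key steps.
ln((13n)!) − 14 n ln n = −n ln n + 13(ln 13 − 1) n + (1/2) ln(2π·13n) + O(1/n)

Stirling: ln((13n)!) = 13n ln(13n) − 13n + (1/2) ln(2π·13n) + O(1/n).
Expand 13n ln(13n) = 13n (ln n + ln 13) = 13n ln n + 13n ln 13.
Subtract 14n ln n: leading term is (13 − 14) n ln n = −n ln n. The next term is 13n ln 13 − 13n = 13(ln 13 − 1) n. Then the (1/2) ln(2π·13n) correction.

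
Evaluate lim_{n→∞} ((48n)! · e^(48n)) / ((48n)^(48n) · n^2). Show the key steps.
lim = 0

Stirling: (48n)! ~ sqrt(2π·48n) · (48n/e)^(48n). Hence
  (48n)! · e^(48n) / (48n)^(48n) ~ sqrt(2π·48n).
Dividing by n^2: sqrt(2π·48n) / n^2 = sqrt(2π·48) · n^((1−4)/2), so the expression behaves like sqrt(2π·48) · n^((1−4)/2) → 0.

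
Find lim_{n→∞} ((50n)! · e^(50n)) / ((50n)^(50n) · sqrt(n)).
lim = sqrt(2π·50)

Stirling: (50n)! ~ sqrt(2π·50n) · (50n/e)^(50n). Hence
  (50n)! · e^(50n) / (50n)^(50n) ~ sqrt(2π·50n).
Dividing by sqrt(n): sqrt(2π·50n) / sqrt(n) = sqrt(2π·50) · n^((1−1)/2), so the limit is sqrt(2π·50).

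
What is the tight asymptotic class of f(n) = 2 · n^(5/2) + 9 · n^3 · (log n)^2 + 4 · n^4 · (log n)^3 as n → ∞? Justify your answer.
f(n) ∈ Θ(n^4 · (log n)^3)

Compare the terms by growth order. For large n, n^a · (log n)^b dominates n^a' · (log n)^b' iff a > a', or (a = a' and b > b'). Ranking the 3 terms shows the dominant one is 4 · n^4 · (log n)^3. Hence f(n) ∈ Θ(n^4 · (log n)^3).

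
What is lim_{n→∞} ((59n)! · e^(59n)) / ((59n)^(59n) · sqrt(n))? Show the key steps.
lim = sqrt(2π·59)

Stirling: (59n)! ~ sqrt(2π·59n) · (59n/e)^(59n). Hence
  (59n)! · e^(59n) / (59n)^(59n) ~ sqrt(2π·59n).
Dividing by sqrt(n): sqrt(2π·59n) / sqrt(n) = sqrt(2π·59) · n^((1−1)/2), so the limit is sqrt(2π·59).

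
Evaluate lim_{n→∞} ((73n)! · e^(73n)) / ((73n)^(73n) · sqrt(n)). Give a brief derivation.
lim = sqrt(2π·73)

Stirling: (73n)! ~ sqrt(2π·73n) · (73n/e)^(73n). Hence
  (73n)! · e^(73n) / (73n)^(73n) ~ sqrt(2π·73n).
Dividing by sqrt(n): sqrt(2π·73n) / sqrt(n) = sqrt(2π·73) · n^((1−1)/2), so the limit is sqrt(2π·73).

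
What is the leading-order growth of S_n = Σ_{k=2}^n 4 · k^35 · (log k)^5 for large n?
S_n ~ n^36 · (log n)^5 / 9

By integral comparison, S_n = ∫_1^n 4 · x^35 · (log x)^5 dx + O(n^35 · (log n)^5). For the integral, the leading term of ∫_1^n x^35 (log x)^5 dx is n^36/36 · (log n)^5 (by repeated integration by parts; each step lowers the log-exponent and produces a relatively O(1/log n) correction). Hence S_n ~ n^36 · (log n)^5 / 9.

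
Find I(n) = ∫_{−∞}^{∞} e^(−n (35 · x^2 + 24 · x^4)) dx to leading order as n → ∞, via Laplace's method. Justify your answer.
I(n) ~ sqrt(π/(35n))

φ(x) = 35 · x^2 + 24 · x^4 has its unique global minimum at x* = 0 (since φ'(x) = 70x + 96x^3 = 0 only at x = 0 for real x with both coefficients positive, and φ → ∞ as |x| → ∞). At x* = 0, φ(0) = 0 and φ''(0) = 70. Laplace's method then gives
  I(n) ~ sqrt(2π / (n · φ''(0))) · e^(−n φ(0)) = sqrt(2π / (70n)) = sqrt(π/(35n)).
The 24 · x^4 term contributes only at subleading order (an O(1/n) relative correction).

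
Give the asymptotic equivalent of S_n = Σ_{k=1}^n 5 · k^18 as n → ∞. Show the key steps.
S_n ~ 5 · n^19 / 19

By integral comparison (Euler-Maclaurin), Σ_{k=1}^n 5 · k^18 = 5 · ∫_0^n x^18 dx + O(n^18) = 5 · n^19/19 + O(n^18). (Equivalently, Faulhaber's formula gives the same leading term.)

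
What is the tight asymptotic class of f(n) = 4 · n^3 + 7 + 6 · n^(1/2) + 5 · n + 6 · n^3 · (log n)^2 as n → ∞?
f(n) ∈ Θ(n^3 · (log n)^2)

Compare the terms by growth order. For large n, n^a · (log n)^b dominates n^a' · (log n)^b' iff a > a', or (a = a' and b > b'). Ranking the 5 terms shows the dominant one is 6 · n^3 · (log n)^2. Hence f(n) ∈ Θ(n^3 · (log n)^2).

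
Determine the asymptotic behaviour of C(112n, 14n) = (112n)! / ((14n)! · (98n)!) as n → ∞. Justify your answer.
C(112n, 14n) ~ (16777216/823543)^(14n) · sqrt(4/(7π·14n))

Write N = 14n. Apply Stirling to each factorial:
  (8N)! ~ sqrt(2π·8N) · (8N/e)^(8N),
  N! ~ sqrt(2π N) · (N/e)^N,
  (7N)! ~ sqrt(2π·7N) · (7N/e)^(7N).
The exponential factors combine to (8N)^(8N) / (N^N · (7N)^(7N)) = 8^(8N)/7^(7N) = (8^8/7^7)^N = (16777216/823543)^N.
The square-root prefactors combine to sqrt(2π·8N) / (sqrt(2π N)·sqrt(2π·7N)) = sqrt(8 / (2π·7·N)) = sqrt(4/(7π·14n)).
Substituting N = 14n: C(112n, 14n) ~ (16777216/823543)^(14n) · sqrt(4/(7π·14n)).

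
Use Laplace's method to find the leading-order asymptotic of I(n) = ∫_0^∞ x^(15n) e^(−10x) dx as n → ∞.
I(n) ~ (sqrt(2π·15n) / 10) · (15n/(10e))^(15n)

Write the integrand as exp(15n ln x − 10x) and set f(x) = 15n ln x − 10x. Then f'(x) = 15n/x − 10 = 0 at x* = 15n/10, and f''(x*) = −15n/x*^2 = −10^2/(15n). Laplace's method (interior maximum) gives
  I(n) ~ e^(f(x*)) · sqrt(2π / |f''(x*)|)
        = exp(15n ln(15n/10) − 15n) · sqrt(2π · 15n / 10^2)
        = (15n/10)^(15n) e^(−15n) · sqrt(2π·15n) / 10
        = (sqrt(2π·15n) / 10) · (15n/(10e))^(15n).
This matches Γ(15n+1)/10^(15n+1) with Stirling applied to Γ.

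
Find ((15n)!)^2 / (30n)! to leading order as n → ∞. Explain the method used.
((15n)!)^2/(30n)! ~ ((2π·15n)^(1/2) / sqrt(2)) · 2^(−2·15n)  →  0

Write N = 15n. Stirling: N! ~ sqrt(2π N)(N/e)^N and (2N)! ~ sqrt(2π·2N)·(2N/e)^(2N).
  (N!)^2/(2N)! ~ (2π N)^(2/2) (N/e)^(2N) / [sqrt(2π·2N) (2N/e)^(2N)]
     = (2π N)^(2/2) / sqrt(2π·2N) · (N/(2N))^(2N)
     = (2π N)^((2−1)/2) / sqrt(2) · 2^(−2N).
Since 2^2 > 1, the factor 2^(−2N) decays exponentially, so the ratio → 0. Substituting N = 15n gives the stated form.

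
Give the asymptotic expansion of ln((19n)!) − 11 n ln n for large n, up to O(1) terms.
ln((19n)!) − 11 n ln n = 8 n ln n + 19(ln 19 − 1) n + (1/2) ln(2π·19n) + O(1/n)

Stirling: ln((19n)!) = 19n ln(19n) − 19n + (1/2) ln(2π·19n) + O(1/n).
Expand 19n ln(19n) = 19n (ln n + ln 19) = 19n ln n + 19n ln 19.
Subtract 11n ln n: leading term is (19 − 11) n ln n = 8 n ln n. The next term is 19n ln 19 − 19n = 19(ln 19 − 1) n. Then the (1/2) ln(2π·19n) correction.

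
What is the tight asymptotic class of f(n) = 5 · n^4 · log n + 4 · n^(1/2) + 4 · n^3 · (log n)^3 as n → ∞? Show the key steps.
f(n) ∈ Θ(n^4 · log n)

Compare the terms by growth order. For large n, n^a · (log n)^b dominates n^a' · (log n)^b' iff a > a', or (a = a' and b > b'). Ranking the 3 terms shows the dominant one is 5 · n^4 · log n. Hence f(n) ∈ Θ(n^4 · log n).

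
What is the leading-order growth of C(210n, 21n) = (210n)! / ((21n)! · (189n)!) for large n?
C(210n, 21n) ~ (10000000000/387420489)^(21n) · sqrt(5/(9π·21n))

Write N = 21n. Apply Stirling to each factorial:
  (10N)! ~ sqrt(2π·10N) · (10N/e)^(10N),
  N! ~ sqrt(2π N) · (N/e)^N,
  (9N)! ~ sqrt(2π·9N) · (9N/e)^(9N).
The exponential factors combine to (10N)^(10N) / (N^N · (9N)^(9N)) = 10^(10N)/9^(9N) = (10^10/9^9)^N = (10000000000/387420489)^N.
The square-root prefactors combine to sqrt(2π·10N) / (sqrt(2π N)·sqrt(2π·9N)) = sqrt(10 / (2π·9·N)) = sqrt(5/(9π·21n)).
Substituting N = 21n: C(210n, 21n) ~ (10000000000/387420489)^(21n) · sqrt(5/(9π·21n)).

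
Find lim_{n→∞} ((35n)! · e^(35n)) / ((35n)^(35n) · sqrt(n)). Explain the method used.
lim = sqrt(2π·35)

Stirling: (35n)! ~ sqrt(2π·35n) · (35n/e)^(35n). Hence
  (35n)! · e^(35n) / (35n)^(35n) ~ sqrt(2π·35n).
Dividing by sqrt(n): sqrt(2π·35n) / sqrt(n) = sqrt(2π·35) · n^((1−1)/2), so the limit is sqrt(2π·35).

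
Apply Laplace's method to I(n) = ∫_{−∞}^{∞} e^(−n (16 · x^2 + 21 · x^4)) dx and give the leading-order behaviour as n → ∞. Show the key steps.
I(n) ~ sqrt(π/(16n))

φ(x) = 16 · x^2 + 21 · x^4 has its unique global minimum at x* = 0 (since φ'(x) = 32x + 84x^3 = 0 only at x = 0 for real x with both coefficients positive, and φ → ∞ as |x| → ∞). At x* = 0, φ(0) = 0 and φ''(0) = 32. Laplace's method then gives
  I(n) ~ sqrt(2π / (n · φ''(0))) · e^(−n φ(0)) = sqrt(2π / (32n)) = sqrt(π/(16n)).
The 21 · x^4 term contributes only at subleading order (an O(1/n) relative correction).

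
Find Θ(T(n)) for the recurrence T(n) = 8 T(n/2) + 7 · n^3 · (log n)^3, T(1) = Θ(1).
T(n) = Θ(n^3 · (log n)^4)

Here log_2 8 = 3 and f(n) = 7 · n^3 · (log n)^3 = Θ(n^(log_2 8) · (log n)^3). This is the extended Case 2 of the master theorem (f matches the critical exponent up to log factors), giving T(n) = Θ(n^(log_2 8) · (log n)^(3+1)) = Θ(n^3 · (log n)^4).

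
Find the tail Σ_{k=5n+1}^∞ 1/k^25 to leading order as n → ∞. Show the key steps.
Σ_{k>5n} 1/k^25 ~ 1/(24 · (5n)^24)

Compare to the integral: ∫_{5n}^∞ x^(−25) dx = [−x^(−24)/24]_{5n}^∞ = 1/((25−1)·(5n)^24). Euler-Maclaurin then gives
  Σ_{k>5n} 1/k^25 = ∫_{5n}^∞ dx/x^25 − 1/(2·(5n)^25) + O(1/(5n)^26).
(Equivalently this is ζ(25) − Σ_{k≤5n} 1/k^25.)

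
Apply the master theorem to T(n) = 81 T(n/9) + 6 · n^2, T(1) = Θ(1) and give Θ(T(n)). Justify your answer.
T(n) = Θ(n^2 log n)

log_9 81 = 2, and f(n) = 6 · n^2 = Θ(n^(log_9 81)). This is Case 2 of the master theorem: T(n) = Θ(f(n) · log n) = Θ(n^2 log n).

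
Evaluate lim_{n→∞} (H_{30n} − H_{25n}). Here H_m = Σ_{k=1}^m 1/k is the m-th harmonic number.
lim = ln(30/25) = ln(6/5)

Euler-Maclaurin gives H_m = ln m + γ + 1/(2m) + O(1/m^2). The γ and O(1/m) terms cancel in the difference:
  H_{30n} − H_{25n} = ln(30n) − ln(25n) + O(1/n) = ln(30/25) + O(1/n).
Hence the limit is ln(30/25) = ln(6/5).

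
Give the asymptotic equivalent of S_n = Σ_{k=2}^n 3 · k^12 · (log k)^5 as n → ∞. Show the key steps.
S_n ~ 3 · n^13 · (log n)^5 / 13

By integral comparison, S_n = ∫_1^n 3 · x^12 · (log x)^5 dx + O(n^12 · (log n)^5). For the integral, the leading term of ∫_1^n x^12 (log x)^5 dx is n^13/13 · (log n)^5 (by repeated integration by parts; each step lowers the log-exponent and produces a relatively O(1/log n) correction). Hence S_n ~ 3 · n^13 · (log n)^5 / 13.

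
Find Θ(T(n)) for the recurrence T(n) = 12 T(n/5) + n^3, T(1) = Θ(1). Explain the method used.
T(n) = Θ(n^3)

log_5 12 ≈ 1.544. f(n) = n^3 dominates n^(log_5 12) since 3 > 1.544, and the regularity condition a·f(n/b) = 12·(n/5)^3 = (12/125)·n^3 ≤ c·f(n) holds with c = 12/125 ≈ 0.096 < 1. So this is Case 3: T(n) = Θ(f(n)) = Θ(n^3).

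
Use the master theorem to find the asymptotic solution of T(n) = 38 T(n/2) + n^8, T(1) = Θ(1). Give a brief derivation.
T(n) = Θ(n^8)

log_2 38 ≈ 5.248. f(n) = n^8 dominates n^(log_2 38) since 8 > 5.248, and the regularity condition a·f(n/b) = 38·(n/2)^8 = (38/256)·n^8 ≤ c·f(n) holds with c = 38/256 ≈ 0.148 < 1. So this is Case 3: T(n) = Θ(f(n)) = Θ(n^8).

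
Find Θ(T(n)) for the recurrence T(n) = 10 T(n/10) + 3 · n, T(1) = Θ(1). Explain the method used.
T(n) = Θ(n log n)

log_10 10 = 1, and f(n) = 3 · n = Θ(n^(log_10 10)). This is Case 2 of the master theorem: T(n) = Θ(f(n) · log n) = Θ(n log n).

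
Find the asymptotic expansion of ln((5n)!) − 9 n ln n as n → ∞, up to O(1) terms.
ln((5n)!) − 9 n ln n = −4 n ln n + 5(ln 5 − 1) n + (1/2) ln(2π·5n) + O(1/n)

Stirling: ln((5n)!) = 5n ln(5n) − 5n + (1/2) ln(2π·5n) + O(1/n).
Expand 5n ln(5n) = 5n (ln n + ln 5) = 5n ln n + 5n ln 5.
Subtract 9n ln n: leading term is (5 − 9) n ln n = −4 n ln n. The next term is 5n ln 5 − 5n = 5(ln 5 − 1) n. Then the (1/2) ln(2π·5n) correction.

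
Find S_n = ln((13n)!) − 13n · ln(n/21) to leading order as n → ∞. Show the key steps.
S_n ~ 13n · (ln 273 − 1) + O(ln n)

Stirling: ln((13n)!) = 13n ln(13n) − 13n + O(ln n).
  S_n = 13n ln(13n) − 13n − 13n ln(n/21) + O(ln n)
      = 13n ln(13n) − 13n ln n + 13n ln 21 − 13n + O(ln n)
      = 13n ln 13 + 13n ln 21 − 13n + O(ln n)
      = 13n (ln 273 − 1) + O(ln n).
Numerically ln(273) − 1 ≈ 4.6095.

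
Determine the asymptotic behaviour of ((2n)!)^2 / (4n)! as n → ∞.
((2n)!)^2/(4n)! ~ ((2π·2n)^(1/2) / sqrt(2)) · 2^(−2·2n)  →  0

Write N = 2n. Stirling: N! ~ sqrt(2π N)(N/e)^N and (2N)! ~ sqrt(2π·2N)·(2N/e)^(2N).
  (N!)^2/(2N)! ~ (2π N)^(2/2) (N/e)^(2N) / [sqrt(2π·2N) (2N/e)^(2N)]
     = (2π N)^(2/2) / sqrt(2π·2N) · (N/(2N))^(2N)
     = (2π N)^((2−1)/2) / sqrt(2) · 2^(−2N).
Since 2^2 > 1, the factor 2^(−2N) decays exponentially, so the ratio → 0. Substituting N = 2n gives the stated form.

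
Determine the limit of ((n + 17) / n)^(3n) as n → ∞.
lim = e^51

Rewrite as (1 + 17/n)^(3n). By the standard limit (1 + x/n)^n → e^x, we have (1 + 17/n)^n → e^17, and raising to the 3rd power gives e^51.
More precisely, ln[(1 + 17/n)^(3n)] = 3n · ln(1 + 17/n) = 3n · (17/n + O(1/n^2)) = 51 + O(1/n) → 51.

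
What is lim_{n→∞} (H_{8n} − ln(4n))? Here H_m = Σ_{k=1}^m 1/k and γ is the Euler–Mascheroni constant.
lim = ln 2 + γ

By Euler-Maclaurin, H_m = ln m + γ + O(1/m). So
  H_{8n} − ln(4n) = ln(8n) + γ − ln(4n) + O(1/n)
                       = ln(8/4) + γ + O(1/n).
Hence the limit is ln(8/4) + γ (= ln 2).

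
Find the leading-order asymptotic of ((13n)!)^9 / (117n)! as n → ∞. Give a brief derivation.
((13n)!)^9/(117n)! ~ ((2π·13n)^(8/2) / 3) · 9^(−9·13n)  →  0

Write N = 13n. Stirling: N! ~ sqrt(2π N)(N/e)^N and (9N)! ~ sqrt(2π·9N)·(9N/e)^(9N).
  (N!)^9/(9N)! ~ (2π N)^(9/2) (N/e)^(9N) / [sqrt(2π·9N) (9N/e)^(9N)]
     = (2π N)^(9/2) / sqrt(2π·9N) · (N/(9N))^(9N)
     = (2π N)^((9−1)/2) / 3 · 9^(−9N).
Since 9^9 > 1, the factor 9^(−9N) decays exponentially, so the ratio → 0. Substituting N = 13n gives the stated form.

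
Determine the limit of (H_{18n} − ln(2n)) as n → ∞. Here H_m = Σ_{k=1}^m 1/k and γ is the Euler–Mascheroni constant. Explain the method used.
lim = ln 9 + γ

By Euler-Maclaurin, H_m = ln m + γ + O(1/m). So
  H_{18n} − ln(2n) = ln(18n) + γ − ln(2n) + O(1/n)
                       = ln(18/2) + γ + O(1/n).
Hence the limit is ln(18/2) + γ (= ln 9).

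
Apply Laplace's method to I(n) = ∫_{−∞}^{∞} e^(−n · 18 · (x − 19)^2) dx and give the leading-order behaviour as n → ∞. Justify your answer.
I(n) = sqrt(π/(18n))

Here φ(x) = 18 · (x − 19)^2 has its unique minimum at x* = 19 with φ(x*) = 0 and φ''(x*) = 36. Laplace's method gives
  I(n) ~ e^(−n φ(x*)) · sqrt(2π / (n · φ''(x*))) = sqrt(2π / (36n)) = sqrt(π/(18n)).
This is exact: substituting u = (x − 19)·sqrt(18n) gives I(n) = (1/sqrt(18n)) ∫_{−∞}^{∞} e^(−u^2) du = sqrt(π/(18n)).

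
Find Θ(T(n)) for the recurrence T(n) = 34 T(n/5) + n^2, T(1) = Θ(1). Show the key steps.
T(n) = Θ(n^(log_5 34))

Master theorem: compare f(n) = n^2 to n^(log_5 34) where log_5 34 ≈ 2.191. Since 2 < log_5 34, we have f(n) = O(n^(log_5 34 − ε)) for some ε > 0 — Case 1. Hence T(n) = Θ(n^(log_5 34)).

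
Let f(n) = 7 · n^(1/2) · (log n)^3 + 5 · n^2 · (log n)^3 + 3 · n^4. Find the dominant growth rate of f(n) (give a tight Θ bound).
f(n) ∈ Θ(n^4)

Compare the terms by growth order. For large n, n^a · (log n)^b dominates n^a' · (log n)^b' iff a > a', or (a = a' and b > b'). Ranking the 3 terms shows the dominant one is 3 · n^4. Hence f(n) ∈ Θ(n^4).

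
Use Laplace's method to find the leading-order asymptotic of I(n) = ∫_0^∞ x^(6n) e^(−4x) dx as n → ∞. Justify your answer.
I(n) ~ (sqrt(2π·6n) / 4) · (6n/(4e))^(6n)

Write the integrand as exp(6n ln x − 4x) and set f(x) = 6n ln x − 4x. Then f'(x) = 6n/x − 4 = 0 at x* = 6n/4, and f''(x*) = −6n/x*^2 = −4^2/(6n). Laplace's method (interior maximum) gives
  I(n) ~ e^(f(x*)) · sqrt(2π / |f''(x*)|)
        = exp(6n ln(6n/4) − 6n) · sqrt(2π · 6n / 4^2)
        = (6n/4)^(6n) e^(−6n) · sqrt(2π·6n) / 4
        = (sqrt(2π·6n) / 4) · (6n/(4e))^(6n).
This matches Γ(6n+1)/4^(6n+1) with Stirling applied to Γ.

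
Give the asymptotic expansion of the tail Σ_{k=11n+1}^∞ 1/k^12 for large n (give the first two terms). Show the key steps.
Σ_{k>11n} 1/k^12 = 1/(11 · (11n)^11) − 1/(2 · (11n)^12) + O(1/(11n)^13)

Compare to the integral: ∫_{11n}^∞ x^(−12) dx = [−x^(−11)/11]_{11n}^∞ = 1/((12−1)·(11n)^11). The Euler-Maclaurin correction adds −f(11n)/2 = −1/(2·(11n)^12). Euler-Maclaurin then gives
  Σ_{k>11n} 1/k^12 = ∫_{11n}^∞ dx/x^12 − 1/(2·(11n)^12) + O(1/(11n)^13).
(Equivalently this is ζ(12) − Σ_{k≤11n} 1/k^12.)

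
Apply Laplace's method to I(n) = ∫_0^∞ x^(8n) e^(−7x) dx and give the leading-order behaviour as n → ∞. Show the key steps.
I(n) ~ (sqrt(2π·8n) / 7) · (8n/(7e))^(8n)

Write the integrand as exp(8n ln x − 7x) and set f(x) = 8n ln x − 7x. Then f'(x) = 8n/x − 7 = 0 at x* = 8n/7, and f''(x*) = −8n/x*^2 = −7^2/(8n). Laplace's method (interior maximum) gives
  I(n) ~ e^(f(x*)) · sqrt(2π / |f''(x*)|)
        = exp(8n ln(8n/7) − 8n) · sqrt(2π · 8n / 7^2)
        = (8n/7)^(8n) e^(−8n) · sqrt(2π·8n) / 7
        = (sqrt(2π·8n) / 7) · (8n/(7e))^(8n).
This matches Γ(8n+1)/7^(8n+1) with Stirling applied to Γ.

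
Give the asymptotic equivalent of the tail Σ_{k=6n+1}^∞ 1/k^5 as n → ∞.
Σ_{k>6n} 1/k^5 ~ 1/(4 · (6n)^4)

Compare to the integral: ∫_{6n}^∞ x^(−5) dx = [−x^(−4)/4]_{6n}^∞ = 1/((5−1)·(6n)^4). Euler-Maclaurin then gives
  Σ_{k>6n} 1/k^5 = ∫_{6n}^∞ dx/x^5 − 1/(2·(6n)^5) + O(1/(6n)^6).
(Equivalently this is ζ(5) − Σ_{k≤6n} 1/k^5.)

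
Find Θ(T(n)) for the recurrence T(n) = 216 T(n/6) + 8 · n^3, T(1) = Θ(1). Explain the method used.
T(n) = Θ(n^3 log n)

log_6 216 = 3, and f(n) = 8 · n^3 = Θ(n^(log_6 216)). This is Case 2 of the master theorem: T(n) = Θ(f(n) · log n) = Θ(n^3 log n).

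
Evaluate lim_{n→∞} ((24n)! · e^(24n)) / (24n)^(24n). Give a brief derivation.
lim = ∞

Stirling: (24n)! ~ sqrt(2π·24n) · (24n/e)^(24n). Hence
  (24n)! · e^(24n) / (24n)^(24n) ~ sqrt(2π·24n) = sqrt(2π·24) · sqrt(n) → ∞.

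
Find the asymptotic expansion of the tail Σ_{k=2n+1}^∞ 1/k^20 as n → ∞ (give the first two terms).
Σ_{k>2n} 1/k^20 = 1/(19 · (2n)^19) − 1/(2 · (2n)^20) + O(1/(2n)^21)

Compare to the integral: ∫_{2n}^∞ x^(−20) dx = [−x^(−19)/19]_{2n}^∞ = 1/((20−1)·(2n)^19). The Euler-Maclaurin correction adds −f(2n)/2 = −1/(2·(2n)^20). Euler-Maclaurin then gives
  Σ_{k>2n} 1/k^20 = ∫_{2n}^∞ dx/x^20 − 1/(2·(2n)^20) + O(1/(2n)^21).
(Equivalently this is ζ(20) − Σ_{k≤2n} 1/k^20.)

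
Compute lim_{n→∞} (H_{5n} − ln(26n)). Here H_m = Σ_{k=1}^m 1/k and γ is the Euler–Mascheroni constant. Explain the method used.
lim = ln(5/26) + γ

By Euler-Maclaurin, H_m = ln m + γ + O(1/m). So
  H_{5n} − ln(26n) = ln(5n) + γ − ln(26n) + O(1/n)
                       = ln(5/26) + γ + O(1/n).
Hence the limit is ln(5/26) + γ.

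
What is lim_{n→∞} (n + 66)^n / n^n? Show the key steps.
lim = e^66

Rewrite as (1 + 66/n)^(n). By the standard limit (1 + x/n)^n → e^x, we have (1 + 66/n)^n → e^66, and raising to the 1st power gives e^66.
More precisely, ln[(1 + 66/n)^(n)] = n · ln(1 + 66/n) = n · (66/n + O(1/n^2)) = 66 + O(1/n) → 66.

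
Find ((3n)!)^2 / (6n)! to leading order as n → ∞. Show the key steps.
((3n)!)^2/(6n)! ~ ((2π·3n)^(1/2) / sqrt(2)) · 2^(−2·3n)  →  0

Write N = 3n. Stirling: N! ~ sqrt(2π N)(N/e)^N and (2N)! ~ sqrt(2π·2N)·(2N/e)^(2N).
  (N!)^2/(2N)! ~ (2π N)^(2/2) (N/e)^(2N) / [sqrt(2π·2N) (2N/e)^(2N)]
     = (2π N)^(2/2) / sqrt(2π·2N) · (N/(2N))^(2N)
     = (2π N)^((2−1)/2) / sqrt(2) · 2^(−2N).
Since 2^2 > 1, the factor 2^(−2N) decays exponentially, so the ratio → 0. Substituting N = 3n gives the stated form.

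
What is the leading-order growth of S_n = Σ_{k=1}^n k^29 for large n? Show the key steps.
S_n ~ n^30 / 30

By integral comparison (Euler-Maclaurin), Σ_{k=1}^n k^29 = ∫_0^n x^29 dx + O(n^29) = n^30/30 + O(n^29). (Equivalently, Faulhaber's formula gives the same leading term.)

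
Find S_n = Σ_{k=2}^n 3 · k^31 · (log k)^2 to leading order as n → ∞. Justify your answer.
S_n ~ 3 · n^32 · (log n)^2 / 32

By integral comparison, S_n = ∫_1^n 3 · x^31 · (log x)^2 dx + O(n^31 · (log n)^2). For the integral, the leading term of ∫_1^n x^31 (log x)^2 dx is n^32/32 · (log n)^2 (by repeated integration by parts; each step lowers the log-exponent and produces a relatively O(1/log n) correction). Hence S_n ~ 3 · n^32 · (log n)^2 / 32.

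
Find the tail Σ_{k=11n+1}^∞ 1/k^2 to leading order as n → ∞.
Σ_{k>11n} 1/k^2 ~ 1/(1 · (11n))

Compare to the integral: ∫_{11n}^∞ x^(−2) dx = [−x^(−1)/1]_{11n}^∞ = 1/((2−1)·(11n)). Euler-Maclaurin then gives
  Σ_{k>11n} 1/k^2 = ∫_{11n}^∞ dx/x^2 − 1/(2·(11n)^2) + O(1/(11n)^3).
(Equivalently this is ζ(2) − Σ_{k≤11n} 1/k^2.)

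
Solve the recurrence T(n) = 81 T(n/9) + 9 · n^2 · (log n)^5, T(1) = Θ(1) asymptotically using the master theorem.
T(n) = Θ(n^2 · (log n)^6)

Here log_9 81 = 2 and f(n) = 9 · n^2 · (log n)^5 = Θ(n^(log_9 81) · (log n)^5). This is the extended Case 2 of the master theorem (f matches the critical exponent up to log factors), giving T(n) = Θ(n^(log_9 81) · (log n)^(5+1)) = Θ(n^2 · (log n)^6).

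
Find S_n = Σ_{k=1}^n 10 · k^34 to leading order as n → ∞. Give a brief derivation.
S_n ~ 2 · n^35 / 7

By integral comparison (Euler-Maclaurin), Σ_{k=1}^n 10 · k^34 = 10 · ∫_0^n x^34 dx + O(n^34) = 10 · n^35/35 = 2 · n^35 / 7 + O(n^34). (Equivalently, Faulhaber's formula gives the same leading term.)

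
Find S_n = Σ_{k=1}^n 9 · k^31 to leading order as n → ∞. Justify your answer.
S_n ~ 9 · n^32 / 32

By integral comparison (Euler-Maclaurin), Σ_{k=1}^n 9 · k^31 = 9 · ∫_0^n x^31 dx + O(n^31) = 9 · n^32/32 + O(n^31). (Equivalently, Faulhaber's formula gives the same leading term.)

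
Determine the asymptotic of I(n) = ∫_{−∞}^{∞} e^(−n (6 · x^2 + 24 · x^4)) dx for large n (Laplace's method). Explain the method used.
I(n) ~ sqrt(π/(6n))

φ(x) = 6 · x^2 + 24 · x^4 has its unique global minimum at x* = 0 (since φ'(x) = 12x + 96x^3 = 0 only at x = 0 for real x with both coefficients positive, and φ → ∞ as |x| → ∞). At x* = 0, φ(0) = 0 and φ''(0) = 12. Laplace's method then gives
  I(n) ~ sqrt(2π / (n · φ''(0))) · e^(−n φ(0)) = sqrt(2π / (12n)) = sqrt(π/(6n)).
The 24 · x^4 term contributes only at subleading order (an O(1/n) relative correction).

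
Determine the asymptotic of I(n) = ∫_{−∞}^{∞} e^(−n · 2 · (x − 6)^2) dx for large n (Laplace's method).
I(n) = sqrt(π/(2n))

Here φ(x) = 2 · (x − 6)^2 has its unique minimum at x* = 6 with φ(x*) = 0 and φ''(x*) = 4. Laplace's method gives
  I(n) ~ e^(−n φ(x*)) · sqrt(2π / (n · φ''(x*))) = sqrt(2π / (4n)) = sqrt(π/(2n)).
This is exact: substituting u = (x − 6)·sqrt(2n) gives I(n) = (1/sqrt(2n)) ∫_{−∞}^{∞} e^(−u^2) du = sqrt(π/(2n)).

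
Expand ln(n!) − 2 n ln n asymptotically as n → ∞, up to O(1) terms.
ln(n!) − 2 n ln n = −n ln n − n + (1/2) ln(2π n) + O(1/n)

Stirling: ln((n)!) = n ln(n) − n + (1/2) ln(2π·n) + O(1/n).
Here n ln(n) = n ln n.
Subtract 2n ln n: leading term is (1 − 2) n ln n = −n ln n. The next term is −n. Then the (1/2) ln(2π·n) correction.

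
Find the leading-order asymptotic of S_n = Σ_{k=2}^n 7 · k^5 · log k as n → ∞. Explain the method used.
S_n ~ 7 · n^6 log n / 6 − 7 · n^6 / 36

By integral comparison, S_n = ∫_1^n 7 · x^5 · log x dx + O(n^5 · log n). For the integral, ∫ x^5 log x dx = n^6 log n / 6 − n^6/36 (integration by parts). Hence S_n ~ 7 · n^6 log n / 6 − 7 · n^6 / 36.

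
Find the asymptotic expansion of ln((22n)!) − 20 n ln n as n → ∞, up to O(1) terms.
ln((22n)!) − 20 n ln n = 2 n ln n + 22(ln 22 − 1) n + (1/2) ln(2π·22n) + O(1/n)

Stirling: ln((22n)!) = 22n ln(22n) − 22n + (1/2) ln(2π·22n) + O(1/n).
Expand 22n ln(22n) = 22n (ln n + ln 22) = 22n ln n + 22n ln 22.
Subtract 20n ln n: leading term is (22 − 20) n ln n = 2 n ln n. The next term is 22n ln 22 − 22n = 22(ln 22 − 1) n. Then the (1/2) ln(2π·22n) correction.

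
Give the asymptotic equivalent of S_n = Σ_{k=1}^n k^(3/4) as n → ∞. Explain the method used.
S_n ~ (4/7) · n^(7/4)

Integral comparison: Σ_{k=1}^n k^(3/4) = ∫_0^n x^(3/4) dx + O(n^(3/4)). The integral is n^(1 + 3/4) / (1 + 3/4) = n^((3+4)/4) / ((3+4)/4) = (4/7) · n^(7/4).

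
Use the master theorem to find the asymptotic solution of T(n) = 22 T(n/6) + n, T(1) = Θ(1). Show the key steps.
T(n) = Θ(n^(log_6 22))

Master theorem: compare f(n) = n to n^(log_6 22) where log_6 22 ≈ 1.725. Since 1 < log_6 22, we have f(n) = O(n^(log_6 22 − ε)) for some ε > 0 — Case 1. Hence T(n) = Θ(n^(log_6 22)).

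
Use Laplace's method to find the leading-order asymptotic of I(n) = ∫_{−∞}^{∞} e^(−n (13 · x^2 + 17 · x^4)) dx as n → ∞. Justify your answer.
I(n) ~ sqrt(π/(13n))

φ(x) = 13 · x^2 + 17 · x^4 has its unique global minimum at x* = 0 (since φ'(x) = 26x + 68x^3 = 0 only at x = 0 for real x with both coefficients positive, and φ → ∞ as |x| → ∞). At x* = 0, φ(0) = 0 and φ''(0) = 26. Laplace's method then gives
  I(n) ~ sqrt(2π / (n · φ''(0))) · e^(−n φ(0)) = sqrt(2π / (26n)) = sqrt(π/(13n)).
The 17 · x^4 term contributes only at subleading order (an O(1/n) relative correction).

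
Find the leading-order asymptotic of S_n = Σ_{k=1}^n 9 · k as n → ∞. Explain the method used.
S_n ~ 9 · n^2 / 2

By integral comparison (Euler-Maclaurin), Σ_{k=1}^n 9 · k = 9 · ∫_0^n x^1 dx + O(n) = 9 · n^2/2 + O(n). (Equivalently, Faulhaber's formula gives the same leading term.)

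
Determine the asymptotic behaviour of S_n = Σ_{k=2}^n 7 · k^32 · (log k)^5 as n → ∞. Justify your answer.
S_n ~ 7 · n^33 · (log n)^5 / 33

By integral comparison, S_n = ∫_1^n 7 · x^32 · (log x)^5 dx + O(n^32 · (log n)^5). For the integral, the leading term of ∫_1^n x^32 (log x)^5 dx is n^33/33 · (log n)^5 (by repeated integration by parts; each step lowers the log-exponent and produces a relatively O(1/log n) correction). Hence S_n ~ 7 · n^33 · (log n)^5 / 33.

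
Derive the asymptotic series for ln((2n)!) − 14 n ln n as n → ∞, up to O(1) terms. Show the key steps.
ln((2n)!) − 14 n ln n = −12 n ln n + 2(ln 2 − 1) n + (1/2) ln(2π·2n) + O(1/n)

Stirling: ln((2n)!) = 2n ln(2n) − 2n + (1/2) ln(2π·2n) + O(1/n).
Expand 2n ln(2n) = 2n (ln n + ln 2) = 2n ln n + 2n ln 2.
Subtract 14n ln n: leading term is (2 − 14) n ln n = −12 n ln n. The next term is 2n ln 2 − 2n = 2(ln 2 − 1) n. Then the (1/2) ln(2π·2n) correction.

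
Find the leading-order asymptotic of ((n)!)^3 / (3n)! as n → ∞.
((n)!)^3/(3n)! ~ ((2π·n)^(2/2) / sqrt(3)) · 3^(−3·n)  →  0

Write N = n. Stirling: N! ~ sqrt(2π N)(N/e)^N and (3N)! ~ sqrt(2π·3N)·(3N/e)^(3N).
  (N!)^3/(3N)! ~ (2π N)^(3/2) (N/e)^(3N) / [sqrt(2π·3N) (3N/e)^(3N)]
     = (2π N)^(3/2) / sqrt(2π·3N) · (N/(3N))^(3N)
     = (2π N)^((3−1)/2) / sqrt(3) · 3^(−3N).
Since 3^3 > 1, the factor 3^(−3N) decays exponentially, so the ratio → 0. Substituting N = n gives the stated form.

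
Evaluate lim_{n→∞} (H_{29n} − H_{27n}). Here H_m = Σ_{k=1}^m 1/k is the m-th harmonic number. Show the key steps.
lim = ln(29/27)

Euler-Maclaurin gives H_m = ln m + γ + 1/(2m) + O(1/m^2). The γ and O(1/m) terms cancel in the difference:
  H_{29n} − H_{27n} = ln(29n) − ln(27n) + O(1/n) = ln(29/27) + O(1/n).
Hence the limit is ln(29/27).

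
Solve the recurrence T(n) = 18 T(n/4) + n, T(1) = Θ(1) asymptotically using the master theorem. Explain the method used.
T(n) = Θ(n^(log_4 18))

Master theorem: compare f(n) = n to n^(log_4 18) where log_4 18 ≈ 2.085. Since 1 < log_4 18, we have f(n) = O(n^(log_4 18 − ε)) for some ε > 0 — Case 1. Hence T(n) = Θ(n^(log_4 18)).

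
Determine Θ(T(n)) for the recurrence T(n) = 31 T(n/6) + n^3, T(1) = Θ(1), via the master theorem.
T(n) = Θ(n^3)

log_6 31 ≈ 1.917. f(n) = n^3 dominates n^(log_6 31) since 3 > 1.917, and the regularity condition a·f(n/b) = 31·(n/6)^3 = (31/216)·n^3 ≤ c·f(n) holds with c = 31/216 ≈ 0.144 < 1. So this is Case 3: T(n) = Θ(f(n)) = Θ(n^3).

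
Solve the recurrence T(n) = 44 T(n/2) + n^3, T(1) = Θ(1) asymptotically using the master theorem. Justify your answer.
T(n) = Θ(n^(log_2 44))

Master theorem: compare f(n) = n^3 to n^(log_2 44) where log_2 44 ≈ 5.459. Since 3 < log_2 44, we have f(n) = O(n^(log_2 44 − ε)) for some ε > 0 — Case 1. Hence T(n) = Θ(n^(log_2 44)).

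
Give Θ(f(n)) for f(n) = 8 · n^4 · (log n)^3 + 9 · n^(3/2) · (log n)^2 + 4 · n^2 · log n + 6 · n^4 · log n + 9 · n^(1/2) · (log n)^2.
f(n) ∈ Θ(n^4 · (log n)^3)

Compare the terms by growth order. For large n, n^a · (log n)^b dominates n^a' · (log n)^b' iff a > a', or (a = a' and b > b'). Ranking the 5 terms shows the dominant one is 8 · n^4 · (log n)^3. Hence f(n) ∈ Θ(n^4 · (log n)^3).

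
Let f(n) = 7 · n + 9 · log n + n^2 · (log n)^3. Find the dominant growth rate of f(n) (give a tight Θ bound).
f(n) ∈ Θ(n^2 · (log n)^3)

Compare the terms by growth order. For large n, n^a · (log n)^b dominates n^a' · (log n)^b' iff a > a', or (a = a' and b > b'). Ranking the 3 terms shows the dominant one is n^2 · (log n)^3. Hence f(n) ∈ Θ(n^2 · (log n)^3).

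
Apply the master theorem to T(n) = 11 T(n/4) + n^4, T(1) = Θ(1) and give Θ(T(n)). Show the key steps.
T(n) = Θ(n^4)

log_4 11 ≈ 1.730. f(n) = n^4 dominates n^(log_4 11) since 4 > 1.730, and the regularity condition a·f(n/b) = 11·(n/4)^4 = (11/256)·n^4 ≤ c·f(n) holds with c = 11/256 ≈ 0.043 < 1. So this is Case 3: T(n) = Θ(f(n)) = Θ(n^4).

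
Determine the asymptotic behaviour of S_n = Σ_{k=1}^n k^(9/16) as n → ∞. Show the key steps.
S_n ~ (16/25) · n^(25/16)

Integral comparison: Σ_{k=1}^n k^(9/16) = ∫_0^n x^(9/16) dx + O(n^(9/16)). The integral is n^(1 + 9/16) / (1 + 9/16) = n^((9+16)/16) / ((9+16)/16) = (16/25) · n^(25/16).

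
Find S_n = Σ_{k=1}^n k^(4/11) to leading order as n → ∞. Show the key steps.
S_n ~ (11/15) · n^(15/11)

Integral comparison: Σ_{k=1}^n k^(4/11) = ∫_0^n x^(4/11) dx + O(n^(4/11)). The integral is n^(1 + 4/11) / (1 + 4/11) = n^((4+11)/11) / ((4+11)/11) = (11/15) · n^(15/11).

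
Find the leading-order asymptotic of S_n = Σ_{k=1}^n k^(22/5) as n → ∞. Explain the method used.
S_n ~ (5/27) · n^(27/5)

Integral comparison: Σ_{k=1}^n k^(22/5) = ∫_0^n x^(22/5) dx + O(n^(22/5)). The integral is n^(1 + 22/5) / (1 + 22/5) = n^((22+5)/5) / ((22+5)/5) = (5/27) · n^(27/5).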